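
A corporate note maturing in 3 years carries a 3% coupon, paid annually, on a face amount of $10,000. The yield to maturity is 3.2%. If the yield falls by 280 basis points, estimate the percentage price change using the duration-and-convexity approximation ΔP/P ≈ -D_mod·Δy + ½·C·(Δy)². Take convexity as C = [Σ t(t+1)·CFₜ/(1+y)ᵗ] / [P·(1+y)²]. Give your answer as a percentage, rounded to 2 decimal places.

+8.33%

With y = 0.032:
  t   CF        PV=CF/(1+0.032)^t    t·PV        t(t+1)·PV
  1       300.00       290.6977       290.6977         581.3953
  2       300.00       281.6838       563.3676       1,690.1028
  3    10,300.00     9,371.2631    28,113.7894     112,455.1577
  Σ                  9,943.6446    28,967.8547     114,726.6558
P = 9,943.6446; D_Mac = 2.91320 yrs; D_mod = 2.82287 yrs; C = 10.83326.
Duration effect: -2.82287 × (-0.028) = +0.079040
Convexity effect: 0.5 × 10.83326 × (-0.028)² = +0.0042466
ΔP/P ≈ +0.079040 + 0.0042466 = +0.083287 = +8.3287%.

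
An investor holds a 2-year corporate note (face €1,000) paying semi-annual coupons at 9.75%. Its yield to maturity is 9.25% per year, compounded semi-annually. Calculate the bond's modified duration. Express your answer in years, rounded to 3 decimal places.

Periodic yield y = 0.04625. First find Macaulay duration:
  t   CF        PV=CF/(1+0.04625)^t    t·PV
  1        48.75        46.5950        46.5950
  2        48.75        44.5352        89.0705
  3        48.75        42.5665       127.6996
  4     1,048.75       875.2459     3,500.9836
  Σ                  1,008.9426     3,764.3487
P = 1,008.9426; Macaulay duration = 3,764.3487 / 1,008.9426 = 3.73098 half-year periods = 1.86549 years.
Modified duration = D_Mac / (1 + y) = 1.86549 / 1.04625 = 1.78303 years.

1.783 years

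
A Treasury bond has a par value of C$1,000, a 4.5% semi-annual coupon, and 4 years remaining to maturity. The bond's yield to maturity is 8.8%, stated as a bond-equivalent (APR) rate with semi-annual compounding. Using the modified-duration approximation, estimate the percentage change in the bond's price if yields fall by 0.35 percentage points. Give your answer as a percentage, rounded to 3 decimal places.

+1.232%

Periodic yield y = 0.044. Modified duration first:
  t   CF        PV=CF/(1+0.044)^t    t·PV
  1        22.50        21.5517        21.5517
  2        22.50        20.6434        41.2868
  3        22.50        19.7734        59.3202
  4        22.50        18.9400        75.7601
  5        22.50        18.1418        90.7089
  6        22.50        17.3772       104.2631
  7        22.50        16.6448       116.5137
  8     1,022.50       724.5349     5,796.2794
  Σ                    857.6073     6,305.6840
P = 857.6073; D_Mac = 7.35265 half-year periods = 3.67632 yrs; D_mod = 3.67632/(1+0.044) = 3.52138 yrs.
ΔP/P ≈ -D_mod · Δy = -3.52138 × (-0.0035) = +0.012325 = +1.2325%.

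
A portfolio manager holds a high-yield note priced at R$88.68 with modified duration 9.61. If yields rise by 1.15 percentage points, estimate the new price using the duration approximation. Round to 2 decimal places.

Duration approximation: ΔP/P ≈ -D_mod · Δy = -9.61 × (+0.0115) = -0.110515.
New price ≈ 88.68 × (1 - 0.110515) = 78.8795298.

R$78.88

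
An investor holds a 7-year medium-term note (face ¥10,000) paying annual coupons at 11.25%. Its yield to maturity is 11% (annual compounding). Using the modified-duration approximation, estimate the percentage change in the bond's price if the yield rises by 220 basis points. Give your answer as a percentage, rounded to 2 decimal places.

Periodic yield y = 0.11. Modified duration first:
  t   CF        PV=CF/(1+0.11)^t    t·PV
  1     1,125.00     1,013.5135     1,013.5135
  2     1,125.00       913.0752     1,826.1505
  3     1,125.00       822.5903     2,467.7709
  4     1,125.00       741.0723     2,964.2894
  5     1,125.00       667.6327     3,338.1637
  6     1,125.00       601.4709     3,608.8256
  7    11,125.00     5,358.4498    37,509.1487
  Σ                 10,117.8049    52,727.8624
P = 10,117.8049; D_Mac = 5.21139 yrs; D_mod = 5.21139/(1+0.11) = 4.69495 yrs.
ΔP/P ≈ -D_mod · Δy = -4.69495 × (+0.022) = -0.103289 = -10.3289%.

-10.33%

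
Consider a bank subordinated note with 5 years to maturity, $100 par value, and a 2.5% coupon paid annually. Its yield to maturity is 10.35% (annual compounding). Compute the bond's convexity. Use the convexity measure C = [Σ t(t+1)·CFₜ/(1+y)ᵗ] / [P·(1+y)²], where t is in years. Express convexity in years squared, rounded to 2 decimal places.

With y = 0.1035:
  t   CF        PV=CF/(1+0.1035)^t    t·PV        t(t+1)·PV
  1         2.50         2.2655         2.2655           4.5310
  2         2.50         2.0530         4.1061          12.3182
  3         2.50         1.8605         5.5814          22.3257
  4         2.50         1.6860         6.7439          33.7195
  5       102.50        62.6415       313.2075       1,879.2451
  Σ                     70.5065       331.9044       1,952.1395
P = 70.5065.
Convexity = Σ t(t+1)·PV / [P·(1+y)²] = 1,952.1395 / (70.5065 × 1.217712) = 22.73720.

22.74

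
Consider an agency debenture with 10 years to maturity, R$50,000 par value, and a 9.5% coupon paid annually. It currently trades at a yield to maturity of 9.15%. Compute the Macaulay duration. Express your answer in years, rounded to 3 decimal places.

6.911 years

Periodic yield y = 0.0915. Discount each cash flow and weight by its year:
  t   CF        PV=CF/(1+0.0915)^t    t·PV
  1     4,750.00     4,351.8094     4,351.8094
  2     4,750.00     3,986.9990     7,973.9981
  3     4,750.00     3,652.7705    10,958.3116
  4     4,750.00     3,346.5603    13,386.2410
  5     4,750.00     3,066.0195    15,330.0974
  6     4,750.00     2,808.9963    16,853.9779
  7     4,750.00     2,573.5193    18,014.6351
  8     4,750.00     2,357.7822    18,862.2578
  9     4,750.00     2,160.1303    19,441.1727
  10   54,750.00    22,811.1260   228,111.2598
  Σ                 51,115.7128   353,283.7608
Price P = Σ PV = 51,115.7128.
Macaulay duration = Σ(t·PV) / P = 353,283.7608 / 51,115.7128 = 6.91145 years.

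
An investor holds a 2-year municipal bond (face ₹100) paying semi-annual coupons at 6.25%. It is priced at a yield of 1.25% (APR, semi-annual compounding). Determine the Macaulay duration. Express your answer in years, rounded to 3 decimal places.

1.916 years

Periodic yield y = 0.00625. Discount each cash flow and weight by its period:
  t   CF        PV=CF/(1+0.00625)^t    t·PV
  1        3.125         3.1056         3.1056
  2        3.125         3.0863         6.1726
  3        3.125         3.0671         9.2014
  4      103.125       100.5867       402.3466
  Σ                    109.8457       420.8262
Price P = Σ PV = 109.8457.
Macaulay duration = Σ(t·PV) / P = 420.8262 / 109.8457 = 3.83107 half-year periods.
In years: 3.83107 / 2 = 1.91553 years.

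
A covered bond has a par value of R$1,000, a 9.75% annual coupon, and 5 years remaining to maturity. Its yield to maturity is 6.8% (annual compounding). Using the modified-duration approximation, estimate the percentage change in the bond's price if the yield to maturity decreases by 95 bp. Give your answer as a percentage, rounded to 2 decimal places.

Periodic yield y = 0.068. Modified duration first:
  t   CF        PV=CF/(1+0.068)^t    t·PV
  1        97.50        91.2921        91.2921
  2        97.50        85.4795       170.9591
  3        97.50        80.0370       240.1110
  4        97.50        74.9410       299.7641
  5     1,097.50       789.8566     3,949.2831
  Σ                  1,121.6063     4,751.4094
P = 1,121.6063; D_Mac = 4.23625 yrs; D_mod = 4.23625/(1+0.068) = 3.96653 yrs.
ΔP/P ≈ -D_mod · Δy = -3.96653 × (-0.0095) = +0.037682 = +3.7682%.

+3.77%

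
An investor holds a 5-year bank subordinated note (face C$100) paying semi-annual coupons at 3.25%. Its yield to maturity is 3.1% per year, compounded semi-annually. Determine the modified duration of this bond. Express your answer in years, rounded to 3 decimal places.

Periodic yield y = 0.0155. First find Macaulay duration:
  t   CF        PV=CF/(1+0.0155)^t    t·PV
  1        1.625         1.6002         1.6002
  2        1.625         1.5758         3.1515
  3        1.625         1.5517         4.6552
  4        1.625         1.5280         6.1121
  5        1.625         1.5047         7.5236
  6        1.625         1.4817         8.8905
  7        1.625         1.4591        10.2139
  8        1.625         1.4369        11.4949
  9        1.625         1.4149        12.7343
  10     101.625        87.1367       871.3673
  Σ                    100.6898       937.7436
P = 100.6898; Macaulay duration = 937.7436 / 100.6898 = 9.31319 half-year periods = 4.65659 years.
Modified duration = D_Mac / (1 + y) = 4.65659 / 1.0155 = 4.58552 years.

4.586 years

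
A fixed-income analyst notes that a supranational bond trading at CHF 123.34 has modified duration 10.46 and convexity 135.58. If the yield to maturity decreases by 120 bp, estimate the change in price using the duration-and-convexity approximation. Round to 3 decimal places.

+CHF 16.686

Duration effect: -D_mod·Δy = -10.46 × (-0.012) = +0.125520
Convexity effect: ½·C·(Δy)² = 0.5 × 135.58 × (-0.012)² = +0.00976176
ΔP/P ≈ +0.125520 + 0.00976176 = +0.13528176
ΔP ≈ 123.34 × (+0.13528176) = +16.6856522784.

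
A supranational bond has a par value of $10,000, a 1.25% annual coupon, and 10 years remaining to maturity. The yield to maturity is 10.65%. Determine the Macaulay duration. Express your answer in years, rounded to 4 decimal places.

Periodic yield y = 0.1065. Discount each cash flow and weight by its year:
  t   CF        PV=CF/(1+0.1065)^t    t·PV
  1       125.00       112.9688       112.9688
  2       125.00       102.0956       204.1913
  3       125.00        92.2690       276.8070
  4       125.00        83.3882       333.5526
  5       125.00        75.3621       376.8104
  6       125.00        68.1085       408.6512
  7       125.00        61.5531       430.8719
  8       125.00        55.6287       445.0293
  9       125.00        50.2744       452.4700
  10   10,125.00     3,680.2799    36,802.7990
  Σ                  4,381.9283    39,844.1514
Price P = Σ PV = 4,381.9283.
Macaulay duration = Σ(t·PV) / P = 39,844.1514 / 4,381.9283 = 9.09284 years.

9.0928 years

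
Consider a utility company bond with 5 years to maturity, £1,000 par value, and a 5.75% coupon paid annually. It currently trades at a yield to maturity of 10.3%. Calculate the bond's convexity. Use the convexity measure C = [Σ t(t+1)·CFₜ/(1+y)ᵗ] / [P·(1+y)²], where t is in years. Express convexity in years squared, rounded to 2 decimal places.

With y = 0.103:
  t   CF        PV=CF/(1+0.103)^t    t·PV        t(t+1)·PV
  1        57.50        52.1306        52.1306         104.2611
  2        57.50        47.2625        94.5250         283.5751
  3        57.50        42.8491       128.5472         514.1887
  4        57.50        38.8477       155.3910         776.9549
  5     1,057.50       647.7431     3,238.7156      19,432.2938
  Σ                    828.8330     3,669.3094      21,111.2736
P = 828.8330.
Convexity = Σ t(t+1)·PV / [P·(1+y)²] = 21,111.2736 / (828.8330 × 1.216609) = 20.93613.

20.94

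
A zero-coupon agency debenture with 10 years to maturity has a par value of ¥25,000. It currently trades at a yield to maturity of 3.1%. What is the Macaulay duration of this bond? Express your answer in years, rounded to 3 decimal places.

A zero-coupon bond has a single cash flow at maturity, so its Macaulay duration equals its maturity: 10 years.

10.000 years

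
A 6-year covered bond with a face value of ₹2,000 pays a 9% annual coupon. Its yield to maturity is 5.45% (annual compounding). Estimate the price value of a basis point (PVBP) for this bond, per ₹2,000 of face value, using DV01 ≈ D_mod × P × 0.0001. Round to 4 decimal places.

Periodic yield y = 0.0545.
  t   CF        PV=CF/(1+0.0545)^t    t·PV
  1       180.00       170.6970       170.6970
  2       180.00       161.8748       323.7497
  3       180.00       153.5086       460.5258
  4       180.00       145.5748       582.2992
  5       180.00       138.0510       690.2550
  6     2,180.00     1,585.5392     9,513.2353
  Σ                  2,355.2455    11,740.7620
P = 2,355.2455; D_Mac = 4.98494 yrs; D_mod = 4.72730 yrs.
DV01 ≈ 4.72730 × 2,355.2455 × 0.0001 = 1.113396.

₹1.1134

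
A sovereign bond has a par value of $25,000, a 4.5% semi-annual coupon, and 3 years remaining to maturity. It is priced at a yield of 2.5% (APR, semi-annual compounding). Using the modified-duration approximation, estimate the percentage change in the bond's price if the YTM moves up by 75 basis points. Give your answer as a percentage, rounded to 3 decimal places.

Periodic yield y = 0.0125. Modified duration first:
  t   CF        PV=CF/(1+0.0125)^t    t·PV
  1       562.50       555.5556       555.5556
  2       562.50       548.6968     1,097.3937
  3       562.50       541.9228     1,625.7684
  4       562.50       535.2324     2,140.9296
  5       562.50       528.6246     2,643.1230
  6    25,562.50    23,726.4703   142,358.8216
  Σ                 26,436.5025   150,421.5919
P = 26,436.5025; D_Mac = 5.68992 half-year periods = 2.84496 yrs; D_mod = 2.84496/(1+0.0125) = 2.80984 yrs.
ΔP/P ≈ -D_mod · Δy = -2.80984 × (+0.0075) = -0.021074 = -2.1074%.

-2.107%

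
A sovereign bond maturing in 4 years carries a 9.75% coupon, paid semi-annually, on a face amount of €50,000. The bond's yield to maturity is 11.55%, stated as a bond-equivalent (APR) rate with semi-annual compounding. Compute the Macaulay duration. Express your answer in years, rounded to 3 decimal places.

3.386 years

Periodic yield y = 0.05775. Discount each cash flow and weight by its period:
  t   CF        PV=CF/(1+0.05775)^t    t·PV
  1     2,437.50     2,304.4198     2,304.4198
  2     2,437.50     2,178.6053     4,357.2106
  3     2,437.50     2,059.6599     6,178.9798
  4     2,437.50     1,947.2086     7,788.8346
  5     2,437.50     1,840.8968     9,204.4842
  6     2,437.50     1,740.3894    10,442.3362
  7     2,437.50     1,645.3693    11,517.5850
  8    52,437.50    33,463.9888   267,711.9104
  Σ                 47,180.5379   319,505.7605
Price P = Σ PV = 47,180.5379.
Macaulay duration = Σ(t·PV) / P = 319,505.7605 / 47,180.5379 = 6.77198 half-year periods.
In years: 6.77198 / 2 = 3.38599 years.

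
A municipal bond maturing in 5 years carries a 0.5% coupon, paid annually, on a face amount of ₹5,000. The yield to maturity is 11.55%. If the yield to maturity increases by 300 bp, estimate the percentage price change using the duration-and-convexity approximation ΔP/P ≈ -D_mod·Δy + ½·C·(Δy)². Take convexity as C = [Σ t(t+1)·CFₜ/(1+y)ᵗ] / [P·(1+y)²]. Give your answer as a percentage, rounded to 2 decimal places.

With y = 0.1155:
  t   CF        PV=CF/(1+0.1155)^t    t·PV        t(t+1)·PV
  1        25.00        22.4115        22.4115          44.8229
  2        25.00        20.0910        40.1819         120.5458
  3        25.00        18.0107        54.0322         216.1287
  4        25.00        16.1459        64.5835         322.9176
  5     5,025.00     2,909.2979    14,546.4895      87,278.9369
  Σ                  2,985.9569    14,727.6986      87,983.3520
P = 2,985.9569; D_Mac = 4.93232 yrs; D_mod = 4.42162 yrs; C = 23.67979.
Duration effect: -4.42162 × (+0.03) = -0.132649
Convexity effect: 0.5 × 23.67979 × (0.03)² = +0.0106559
ΔP/P ≈ -0.132649 + 0.0106559 = -0.121993 = -12.1993%.

-12.20%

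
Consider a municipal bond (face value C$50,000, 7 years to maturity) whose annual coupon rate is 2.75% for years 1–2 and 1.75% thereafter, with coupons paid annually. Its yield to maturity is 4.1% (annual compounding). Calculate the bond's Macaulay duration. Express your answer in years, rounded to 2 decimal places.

6.51 years

Periodic yield y = 0.041. Discount each cash flow and weight by its year:
  t   CF        PV=CF/(1+0.041)^t    t·PV
  1     1,375.00     1,320.8453     1,320.8453
  2     1,375.00     1,268.8236     2,537.6471
  3       875.00       775.6323     2,326.8968
  4       875.00       745.0838     2,980.3353
  5       875.00       715.7385     3,578.6927
  6       875.00       687.5490     4,125.2942
  7    50,875.00    38,401.5997   268,811.1976
  Σ                 43,915.2722   285,680.9091
Price P = Σ PV = 43,915.2722.
Macaulay duration = Σ(t·PV) / P = 285,680.9091 / 43,915.2722 = 6.50527 years.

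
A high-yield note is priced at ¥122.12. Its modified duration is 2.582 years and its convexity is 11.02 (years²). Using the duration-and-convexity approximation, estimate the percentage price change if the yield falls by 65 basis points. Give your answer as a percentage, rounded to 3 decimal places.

Duration effect: -D_mod·Δy = -2.582 × (-0.0065) = +0.016783
Convexity effect: ½·C·(Δy)² = 0.5 × 11.02 × (-0.0065)² = +0.0002327975
ΔP/P ≈ +0.016783 + 0.0002327975 = +0.0170157975
= +1.70157975%.

+1.702%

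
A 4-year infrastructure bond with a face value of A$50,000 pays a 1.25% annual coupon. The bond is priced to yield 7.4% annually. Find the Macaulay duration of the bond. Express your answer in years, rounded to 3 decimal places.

3.916 years

Periodic yield y = 0.074. Discount each cash flow and weight by its year:
  t   CF        PV=CF/(1+0.074)^t    t·PV
  1       625.00       581.9367       581.9367
  2       625.00       541.8405     1,083.6810
  3       625.00       504.5070     1,513.5209
  4    50,625.00    38,049.4086   152,197.6343
  Σ                 39,677.6927   155,376.7729
Price P = Σ PV = 39,677.6927.
Macaulay duration = Σ(t·PV) / P = 155,376.7729 / 39,677.6927 = 3.91597 years.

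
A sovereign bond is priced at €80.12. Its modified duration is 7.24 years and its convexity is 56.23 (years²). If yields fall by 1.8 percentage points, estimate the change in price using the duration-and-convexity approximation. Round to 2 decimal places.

Duration effect: -D_mod·Δy = -7.24 × (-0.018) = +0.130320
Convexity effect: ½·C·(Δy)² = 0.5 × 56.23 × (-0.018)² = +0.00910926
ΔP/P ≈ +0.130320 + 0.00910926 = +0.13942926
ΔP ≈ 80.12 × (+0.13942926) = +11.1710723112.

+€11.17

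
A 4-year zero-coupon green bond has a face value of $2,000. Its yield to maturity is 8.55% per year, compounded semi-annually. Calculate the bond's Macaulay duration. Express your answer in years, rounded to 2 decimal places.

4.00 years

A zero-coupon bond has a single cash flow at maturity, so its Macaulay duration equals its maturity: 4 years.
(Equivalently: 8 semi-annual periods ÷ 2 = 4 years.)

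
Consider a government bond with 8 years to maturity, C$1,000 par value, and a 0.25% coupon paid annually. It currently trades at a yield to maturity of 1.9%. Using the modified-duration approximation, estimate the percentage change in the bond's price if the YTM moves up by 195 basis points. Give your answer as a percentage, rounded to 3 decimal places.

-15.165%

Periodic yield y = 0.019. Modified duration first:
  t   CF        PV=CF/(1+0.019)^t    t·PV
  1         2.50         2.4534         2.4534
  2         2.50         2.4076         4.8153
  3         2.50         2.3627         7.0882
  4         2.50         2.3187         9.2748
  5         2.50         2.2755        11.3773
  6         2.50         2.2330        13.3982
  7         2.50         2.1914        15.3398
  8     1,002.50       862.3646     6,898.9166
  Σ                    878.6069     6,962.6636
P = 878.6069; D_Mac = 7.92466 yrs; D_mod = 7.92466/(1+0.019) = 7.77690 yrs.
ΔP/P ≈ -D_mod · Δy = -7.77690 × (+0.0195) = -0.151650 = -15.1650%.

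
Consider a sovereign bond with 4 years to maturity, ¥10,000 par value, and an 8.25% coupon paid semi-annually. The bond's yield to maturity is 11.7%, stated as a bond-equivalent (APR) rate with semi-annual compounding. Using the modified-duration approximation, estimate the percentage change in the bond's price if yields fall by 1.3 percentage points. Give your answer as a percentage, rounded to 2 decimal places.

Periodic yield y = 0.0585. Modified duration first:
  t   CF        PV=CF/(1+0.0585)^t    t·PV
  1       412.50       389.7024       389.7024
  2       412.50       368.1648       736.3295
  3       412.50       347.8174     1,043.4523
  4       412.50       328.5947     1,314.3786
  5       412.50       310.4343     1,552.1713
  6       412.50       293.2775     1,759.6651
  7       412.50       277.0690     1,939.4829
  8    10,412.50     6,607.3622    52,858.8977
  Σ                  8,922.4223    61,594.0800
P = 8,922.4223; D_Mac = 6.90329 half-year periods = 3.45165 yrs; D_mod = 3.45165/(1+0.0585) = 3.26088 yrs.
ΔP/P ≈ -D_mod · Δy = -3.26088 × (-0.013) = +0.042391 = +4.2391%.

+4.24%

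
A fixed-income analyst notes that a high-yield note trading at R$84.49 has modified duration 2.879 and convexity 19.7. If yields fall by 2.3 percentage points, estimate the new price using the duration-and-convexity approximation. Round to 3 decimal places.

R$90.525

Duration effect: -D_mod·Δy = -2.879 × (-0.023) = +0.066217
Convexity effect: ½·C·(Δy)² = 0.5 × 19.7 × (-0.023)² = +0.00521065
ΔP/P ≈ +0.066217 + 0.00521065 = +0.07142765
New price ≈ 84.49 × (1 + 0.07142765) = 90.5249221485.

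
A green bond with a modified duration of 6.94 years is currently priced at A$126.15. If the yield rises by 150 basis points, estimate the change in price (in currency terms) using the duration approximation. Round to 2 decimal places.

Duration approximation: ΔP/P ≈ -D_mod · Δy = -6.94 × (+0.015) = -0.104100.
ΔP ≈ 126.15 × (-0.104100) = -13.132215.

-A$13.13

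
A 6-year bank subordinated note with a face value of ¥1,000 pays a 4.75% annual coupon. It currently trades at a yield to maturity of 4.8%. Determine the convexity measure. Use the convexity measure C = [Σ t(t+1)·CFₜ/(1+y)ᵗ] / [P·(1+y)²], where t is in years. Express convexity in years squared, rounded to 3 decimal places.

32.832

With y = 0.048:
  t   CF        PV=CF/(1+0.048)^t    t·PV        t(t+1)·PV
  1        47.50        45.3244        45.3244          90.6489
  2        47.50        43.2485        86.4970         259.4910
  3        47.50        41.2677       123.8030         495.2118
  4        47.50        39.3775       157.5101         787.5506
  5        47.50        37.5740       187.8699       1,127.2194
  6     1,047.50       790.6538     4,743.9225      33,207.4576
  Σ                    997.4458     5,344.9269      35,967.5792
P = 997.4458.
Convexity = Σ t(t+1)·PV / [P·(1+y)²] = 35,967.5792 / (997.4458 × 1.098304) = 32.83215.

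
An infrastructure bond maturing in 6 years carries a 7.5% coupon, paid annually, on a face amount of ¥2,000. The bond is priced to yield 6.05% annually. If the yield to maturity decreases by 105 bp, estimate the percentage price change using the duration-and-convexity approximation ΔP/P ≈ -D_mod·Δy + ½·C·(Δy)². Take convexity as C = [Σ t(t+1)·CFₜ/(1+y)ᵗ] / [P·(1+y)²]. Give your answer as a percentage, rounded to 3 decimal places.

+5.196%

With y = 0.0605:
  t   CF        PV=CF/(1+0.0605)^t    t·PV        t(t+1)·PV
  1       150.00       141.4427       141.4427         282.8854
  2       150.00       133.3736       266.7472         800.2417
  3       150.00       125.7648       377.2945       1,509.1781
  4       150.00       118.5901       474.3605       2,371.8027
  5       150.00       111.8247       559.1237       3,354.7422
  6     2,150.00     1,511.3826     9,068.2957      63,478.0699
  Σ                  2,142.3787    10,887.2644      71,796.9200
P = 2,142.3787; D_Mac = 5.08186 yrs; D_mod = 4.79195 yrs; C = 29.79808.
Duration effect: -4.79195 × (-0.0105) = +0.050315
Convexity effect: 0.5 × 29.79808 × (-0.0105)² = +0.0016426
ΔP/P ≈ +0.050315 + 0.0016426 = +0.051958 = +5.1958%.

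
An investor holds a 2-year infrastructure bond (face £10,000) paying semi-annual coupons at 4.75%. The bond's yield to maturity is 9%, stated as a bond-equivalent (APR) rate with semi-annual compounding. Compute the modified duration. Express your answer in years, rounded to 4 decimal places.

1.8453 years

Periodic yield y = 0.045. First find Macaulay duration:
  t   CF        PV=CF/(1+0.045)^t    t·PV
  1       237.50       227.2727       227.2727
  2       237.50       217.4859       434.9717
  3       237.50       208.1204       624.3613
  4    10,237.50     8,584.7718    34,339.0870
  Σ                  9,237.6508    35,625.6928
P = 9,237.6508; Macaulay duration = 35,625.6928 / 9,237.6508 = 3.85657 half-year periods = 1.92829 years.
Modified duration = D_Mac / (1 + y) = 1.92829 / 1.045 = 1.84525 years.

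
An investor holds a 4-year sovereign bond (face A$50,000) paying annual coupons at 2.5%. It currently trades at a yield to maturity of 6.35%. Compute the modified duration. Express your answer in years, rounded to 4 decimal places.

3.6143 years

Periodic yield y = 0.0635. First find Macaulay duration:
  t   CF        PV=CF/(1+0.0635)^t    t·PV
  1     1,250.00     1,175.3644     1,175.3644
  2     1,250.00     1,105.1851     2,210.3702
  3     1,250.00     1,039.1962     3,117.5885
  4    51,250.00    40,063.0393   160,252.1571
  Σ                 43,382.7849   166,755.4801
P = 43,382.7849; Macaulay duration = 166,755.4801 / 43,382.7849 = 3.84382 years.
Modified duration = D_Mac / (1 + y) = 3.84382 / 1.0635 = 3.61431 years.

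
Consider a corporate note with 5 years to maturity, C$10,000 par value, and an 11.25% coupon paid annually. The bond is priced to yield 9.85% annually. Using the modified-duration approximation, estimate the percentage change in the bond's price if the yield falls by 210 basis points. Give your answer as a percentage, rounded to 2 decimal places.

Periodic yield y = 0.0985. Modified duration first:
  t   CF        PV=CF/(1+0.0985)^t    t·PV
  1     1,125.00     1,024.1238     1,024.1238
  2     1,125.00       932.2929     1,864.5859
  3     1,125.00       848.6964     2,546.0891
  4     1,125.00       772.5957     3,090.3827
  5    11,125.00     6,955.0413    34,775.2065
  Σ                 10,532.7501    43,300.3880
P = 10,532.7501; D_Mac = 4.11102 yrs; D_mod = 4.11102/(1+0.0985) = 3.74240 yrs.
ΔP/P ≈ -D_mod · Δy = -3.74240 × (-0.021) = +0.078590 = +7.8590%.

+7.86%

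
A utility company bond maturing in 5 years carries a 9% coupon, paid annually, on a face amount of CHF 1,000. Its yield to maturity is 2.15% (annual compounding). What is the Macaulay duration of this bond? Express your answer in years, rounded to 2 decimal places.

4.35 years

Periodic yield y = 0.0215. Discount each cash flow and weight by its year:
  t   CF        PV=CF/(1+0.0215)^t    t·PV
  1        90.00        88.1057        88.1057
  2        90.00        86.2513       172.5026
  3        90.00        84.4360       253.3079
  4        90.00        82.6588       330.6351
  5     1,090.00       980.0193     4,900.0967
  Σ                  1,321.4711     5,744.6480
Price P = Σ PV = 1,321.4711.
Macaulay duration = Σ(t·PV) / P = 5,744.6480 / 1,321.4711 = 4.34716 years.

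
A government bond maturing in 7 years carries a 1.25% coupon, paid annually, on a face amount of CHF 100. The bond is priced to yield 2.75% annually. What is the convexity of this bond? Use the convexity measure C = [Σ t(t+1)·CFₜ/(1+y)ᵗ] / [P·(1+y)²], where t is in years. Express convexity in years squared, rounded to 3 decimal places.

50.332

With y = 0.0275:
  t   CF        PV=CF/(1+0.0275)^t    t·PV        t(t+1)·PV
  1         1.25         1.2165         1.2165           2.4331
  2         1.25         1.1840         2.3680           7.1039
  3         1.25         1.1523         3.4569          13.8276
  4         1.25         1.1215         4.4858          22.4291
  5         1.25         1.0914         5.4572          32.7433
  6         1.25         1.0622         6.3734          44.6137
  7       101.25        83.7379       586.1655       4,689.3240
  Σ                     90.5659       609.5233       4,812.4747
P = 90.5659.
Convexity = Σ t(t+1)·PV / [P·(1+y)²] = 4,812.4747 / (90.5659 × 1.055756) = 50.33153.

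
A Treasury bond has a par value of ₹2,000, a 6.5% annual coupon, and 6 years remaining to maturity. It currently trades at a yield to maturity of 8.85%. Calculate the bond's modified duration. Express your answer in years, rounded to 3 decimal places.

4.686 years

Periodic yield y = 0.0885. First find Macaulay duration:
  t   CF        PV=CF/(1+0.0885)^t    t·PV
  1       130.00       119.4304       119.4304
  2       130.00       109.7202       219.4403
  3       130.00       100.7994       302.3983
  4       130.00        92.6040       370.4159
  5       130.00        85.0748       425.3742
  6     2,130.00     1,280.5867     7,683.5205
  Σ                  1,788.2156     9,120.5797
P = 1,788.2156; Macaulay duration = 9,120.5797 / 1,788.2156 = 5.10038 years.
Modified duration = D_Mac / (1 + y) = 5.10038 / 1.0885 = 4.68570 years.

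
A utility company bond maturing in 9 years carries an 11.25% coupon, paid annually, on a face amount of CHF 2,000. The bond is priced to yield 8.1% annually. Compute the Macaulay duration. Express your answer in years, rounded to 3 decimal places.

Periodic yield y = 0.081. Discount each cash flow and weight by its year:
  t   CF        PV=CF/(1+0.081)^t    t·PV
  1       225.00       208.1406       208.1406
  2       225.00       192.5445       385.0890
  3       225.00       178.1170       534.3511
  4       225.00       164.7706       659.0824
  5       225.00       152.4242       762.1212
  6       225.00       141.0030       846.0180
  7       225.00       130.4376       913.0629
  8       225.00       120.6638       965.3103
  9     2,225.00     1,103.8213     9,934.3917
  Σ                  2,391.9226    15,207.5673
Price P = Σ PV = 2,391.9226.
Macaulay duration = Σ(t·PV) / P = 15,207.5673 / 2,391.9226 = 6.35788 years.

6.358 years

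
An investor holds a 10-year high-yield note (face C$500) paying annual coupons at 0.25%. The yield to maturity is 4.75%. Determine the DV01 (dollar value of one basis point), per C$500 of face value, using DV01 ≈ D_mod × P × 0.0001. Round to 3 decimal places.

Periodic yield y = 0.0475.
  t   CF        PV=CF/(1+0.0475)^t    t·PV
  1         1.25         1.1933         1.1933
  2         1.25         1.1392         2.2784
  3         1.25         1.0875         3.2626
  4         1.25         1.0382         4.1529
  5         1.25         0.9912         4.9558
  6         1.25         0.9462         5.6772
  7         1.25         0.9033         6.3231
  8         1.25         0.8623         6.8987
  9         1.25         0.8232         7.4091
  10      501.25       315.1476     3,151.4765
  Σ                    324.1322     3,193.6277
P = 324.1322; D_Mac = 9.85286 yrs; D_mod = 9.40607 yrs.
DV01 ≈ 9.40607 × 324.1322 × 0.0001 = 0.304881.

C$0.305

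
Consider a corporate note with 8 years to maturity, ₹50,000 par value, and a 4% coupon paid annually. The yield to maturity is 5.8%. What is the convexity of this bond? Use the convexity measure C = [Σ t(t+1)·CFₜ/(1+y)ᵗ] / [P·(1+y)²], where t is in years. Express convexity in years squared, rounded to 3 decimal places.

With y = 0.058:
  t   CF        PV=CF/(1+0.058)^t    t·PV        t(t+1)·PV
  1     2,000.00     1,890.3592     1,890.3592       3,780.7183
  2     2,000.00     1,786.7289     3,573.4578      10,720.3734
  3     2,000.00     1,688.7797     5,066.3390      20,265.3561
  4     2,000.00     1,596.2001     6,384.8003      31,924.0014
  5     2,000.00     1,508.6957     7,543.4786      45,260.8715
  6     2,000.00     1,425.9884     8,555.9303      59,891.5124
  7     2,000.00     1,347.8151     9,434.7058      75,477.6463
  8    52,000.00    33,122.1105   264,976.8842   2,384,791.9579
  Σ                 44,366.6775   307,425.9552   2,632,112.4371
P = 44,366.6775.
Convexity = Σ t(t+1)·PV / [P·(1+y)²] = 2,632,112.4371 / (44,366.6775 × 1.119364) = 53.00004.

53.000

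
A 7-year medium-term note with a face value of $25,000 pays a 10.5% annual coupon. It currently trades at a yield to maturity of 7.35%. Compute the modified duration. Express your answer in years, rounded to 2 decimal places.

Periodic yield y = 0.0735. First find Macaulay duration:
  t   CF        PV=CF/(1+0.0735)^t    t·PV
  1     2,625.00     2,445.2725     2,445.2725
  2     2,625.00     2,277.8505     4,555.7009
  3     2,625.00     2,121.8914     6,365.6743
  4     2,625.00     1,976.6106     7,906.4423
  5     2,625.00     1,841.2767     9,206.3836
  6     2,625.00     1,715.2089    10,291.2532
  7    27,625.00    16,814.6544   117,702.5808
  Σ                 29,192.7649   158,473.3076
P = 29,192.7649; Macaulay duration = 158,473.3076 / 29,192.7649 = 5.42851 years.
Modified duration = D_Mac / (1 + y) = 5.42851 / 1.0735 = 5.05684 years.

5.06 years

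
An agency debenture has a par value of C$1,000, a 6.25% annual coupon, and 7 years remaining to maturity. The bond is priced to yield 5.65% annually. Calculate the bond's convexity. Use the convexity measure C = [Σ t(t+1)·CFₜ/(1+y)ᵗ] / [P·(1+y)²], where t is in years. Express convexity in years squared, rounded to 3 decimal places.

39.776

With y = 0.0565:
  t   CF        PV=CF/(1+0.0565)^t    t·PV        t(t+1)·PV
  1        62.50        59.1576        59.1576         118.3152
  2        62.50        55.9939       111.9879         335.9636
  3        62.50        52.9995       158.9984         635.9936
  4        62.50        50.1651       200.6606       1,003.3028
  5        62.50        47.4824       237.4119       1,424.4715
  6        62.50        44.9431       269.6586       1,887.6101
  7     1,062.50       723.1734     5,062.2136      40,497.7091
  Σ                  1,033.9150     6,100.0886      45,903.3659
P = 1,033.9150.
Convexity = Σ t(t+1)·PV / [P·(1+y)²] = 45,903.3659 / (1,033.9150 × 1.116192) = 39.77596.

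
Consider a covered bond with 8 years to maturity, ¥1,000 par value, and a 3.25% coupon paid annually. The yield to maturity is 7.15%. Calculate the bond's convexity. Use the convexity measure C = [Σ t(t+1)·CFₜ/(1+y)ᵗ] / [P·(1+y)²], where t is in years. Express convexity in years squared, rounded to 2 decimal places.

52.75

With y = 0.0715:
  t   CF        PV=CF/(1+0.0715)^t    t·PV        t(t+1)·PV
  1        32.50        30.3313        30.3313          60.6626
  2        32.50        28.3073        56.6147         169.8440
  3        32.50        26.4184        79.2553         317.0210
  4        32.50        24.6555        98.6222         493.1110
  5        32.50        23.0103       115.0516         690.3093
  6        32.50        21.4749       128.8492         901.9441
  7        32.50        20.0419       140.2931       1,122.3444
  8     1,032.50       594.2274     4,753.8190      42,784.3712
  Σ                    768.4670     5,402.8362      46,539.6077
P = 768.4670.
Convexity = Σ t(t+1)·PV / [P·(1+y)²] = 46,539.6077 / (768.4670 × 1.148112) = 52.74887.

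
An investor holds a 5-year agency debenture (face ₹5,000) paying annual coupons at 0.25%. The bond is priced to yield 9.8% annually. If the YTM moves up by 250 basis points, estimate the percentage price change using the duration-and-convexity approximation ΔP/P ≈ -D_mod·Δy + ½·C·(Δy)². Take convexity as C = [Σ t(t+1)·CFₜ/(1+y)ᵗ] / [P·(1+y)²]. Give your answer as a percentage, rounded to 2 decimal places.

-10.54%

With y = 0.098:
  t   CF        PV=CF/(1+0.098)^t    t·PV        t(t+1)·PV
  1        12.50        11.3843        11.3843          22.7687
  2        12.50        10.3682        20.7365          62.2095
  3        12.50         9.4428        28.3285         113.3142
  4        12.50         8.6000        34.4002         172.0009
  5     5,012.50     3,140.8174    15,704.0869      94,224.5213
  Σ                  3,180.6129    15,798.9364      94,594.8145
P = 3,180.6129; D_Mac = 4.96726 yrs; D_mod = 4.52392 yrs; C = 24.66902.
Duration effect: -4.52392 × (+0.025) = -0.113098
Convexity effect: 0.5 × 24.66902 × (0.025)² = +0.0077091
ΔP/P ≈ -0.113098 + 0.0077091 = -0.105389 = -10.5389%.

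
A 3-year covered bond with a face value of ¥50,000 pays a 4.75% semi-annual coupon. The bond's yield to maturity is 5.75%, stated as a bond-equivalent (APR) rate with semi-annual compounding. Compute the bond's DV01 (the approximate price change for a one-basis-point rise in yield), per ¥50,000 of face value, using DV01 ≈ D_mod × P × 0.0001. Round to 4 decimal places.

¥13.3734

Periodic yield y = 0.02875.
  t   CF        PV=CF/(1+0.02875)^t    t·PV
  1     1,187.50     1,154.3135     1,154.3135
  2     1,187.50     1,122.0544     2,244.1088
  3     1,187.50     1,090.6969     3,272.0907
  4     1,187.50     1,060.2157     4,240.8627
  5     1,187.50     1,030.5863     5,152.9316
  6    51,187.50    43,182.2065   259,093.2389
  Σ                 48,640.0733   275,157.5463
P = 48,640.0733; D_Mac = 5.65701 half-year periods = 2.82851 yrs; D_mod = 2.74946 yrs.
DV01 ≈ 2.74946 × 48,640.0733 × 0.0001 = 13.373392.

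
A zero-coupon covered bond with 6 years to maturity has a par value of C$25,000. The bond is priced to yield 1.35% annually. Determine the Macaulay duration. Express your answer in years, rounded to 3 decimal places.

6.000 years

A zero-coupon bond has a single cash flow at maturity, so its Macaulay duration equals its maturity: 6 years.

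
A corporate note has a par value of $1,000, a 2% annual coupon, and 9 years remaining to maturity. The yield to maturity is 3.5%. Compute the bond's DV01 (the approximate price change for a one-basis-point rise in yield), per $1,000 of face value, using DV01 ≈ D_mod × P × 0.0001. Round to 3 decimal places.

$0.708

Periodic yield y = 0.035.
  t   CF        PV=CF/(1+0.035)^t    t·PV
  1        20.00        19.3237        19.3237
  2        20.00        18.6702        37.3404
  3        20.00        18.0389        54.1166
  4        20.00        17.4288        69.7154
  5        20.00        16.8395        84.1973
  6        20.00        16.2700        97.6201
  7        20.00        15.7198       110.0387
  8        20.00        15.1882       121.5058
  9     1,020.00       748.4056     6,735.6503
  Σ                    885.8847     7,329.5083
P = 885.8847; D_Mac = 8.27366 yrs; D_mod = 7.99387 yrs.
DV01 ≈ 7.99387 × 885.8847 × 0.0001 = 0.708165.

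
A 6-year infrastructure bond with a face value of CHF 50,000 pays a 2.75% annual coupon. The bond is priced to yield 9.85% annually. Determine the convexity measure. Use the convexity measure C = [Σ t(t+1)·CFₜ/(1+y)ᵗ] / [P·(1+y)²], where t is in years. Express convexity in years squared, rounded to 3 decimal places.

31.120

With y = 0.0985:
  t   CF        PV=CF/(1+0.0985)^t    t·PV        t(t+1)·PV
  1     1,375.00     1,251.7069     1,251.7069       2,503.4137
  2     1,375.00     1,139.4692     2,278.9383       6,836.8150
  3     1,375.00     1,037.2955     3,111.8866      12,447.5466
  4     1,375.00       944.2836     3,777.1345      18,885.6723
  5     1,375.00       859.6118     4,298.0592      25,788.3554
  6    51,375.00    29,238.2562   175,429.5372   1,228,006.7606
  Σ                 34,470.6232   190,147.2628   1,294,468.5635
P = 34,470.6232.
Convexity = Σ t(t+1)·PV / [P·(1+y)²] = 1,294,468.5635 / (34,470.6232 × 1.206702) = 31.12019.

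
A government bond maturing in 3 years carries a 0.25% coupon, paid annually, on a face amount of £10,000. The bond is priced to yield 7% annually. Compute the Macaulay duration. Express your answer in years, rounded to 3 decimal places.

Periodic yield y = 0.07. Discount each cash flow and weight by its year:
  t   CF        PV=CF/(1+0.07)^t    t·PV
  1        25.00        23.3645        23.3645
  2        25.00        21.8360        43.6719
  3    10,025.00     8,183.3862    24,550.1586
  Σ                  8,228.5867    24,617.1951
Price P = Σ PV = 8,228.5867.
Macaulay duration = Σ(t·PV) / P = 24,617.1951 / 8,228.5867 = 2.99167 years.

2.992 years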